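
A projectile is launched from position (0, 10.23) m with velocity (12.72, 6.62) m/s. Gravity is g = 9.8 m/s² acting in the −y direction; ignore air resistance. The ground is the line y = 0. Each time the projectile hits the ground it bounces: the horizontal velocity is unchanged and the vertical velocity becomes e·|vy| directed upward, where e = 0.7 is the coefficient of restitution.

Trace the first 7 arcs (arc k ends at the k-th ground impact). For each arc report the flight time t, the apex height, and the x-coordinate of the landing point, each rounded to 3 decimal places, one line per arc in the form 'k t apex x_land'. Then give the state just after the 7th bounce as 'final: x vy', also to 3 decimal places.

Arc 1: start y=10.230, vy=6.620 → t=2.271, apex=12.466, x_land=28.881, impact vy=-15.631
  bounce: vy ← 0.7·15.631 = 10.942
Arc 2: start y=0.000, vy=10.942 → t=2.233, apex=6.108, x_land=57.285, impact vy=-10.942
  bounce: vy ← 0.7·10.942 = 7.659
Arc 3: start y=0.000, vy=7.659 → t=1.563, apex=2.993, x_land=77.168, impact vy=-7.659
  bounce: vy ← 0.7·7.659 = 5.361
Arc 4: start y=0.000, vy=5.361 → t=1.094, apex=1.467, x_land=91.086, impact vy=-5.361
  bounce: vy ← 0.7·5.361 = 3.753
Arc 5: start y=0.000, vy=3.753 → t=0.766, apex=0.719, x_land=100.828, impact vy=-3.753
  bounce: vy ← 0.7·3.753 = 2.627
Arc 6: start y=0.000, vy=2.627 → t=0.536, apex=0.352, x_land=107.648, impact vy=-2.627
  bounce: vy ← 0.7·2.627 = 1.839
Arc 7: start y=0.000, vy=1.839 → t=0.375, apex=0.173, x_land=112.422, impact vy=-1.839
  bounce: vy ← 0.7·1.839 = 1.287

1 2.271 12.466 28.881
2 2.233 6.108 57.285
3 1.563 2.993 77.168
4 1.094 1.467 91.086
5 0.766 0.719 100.828
6 0.536 0.352 107.648
7 0.375 0.173 112.422
final: 112.422 1.287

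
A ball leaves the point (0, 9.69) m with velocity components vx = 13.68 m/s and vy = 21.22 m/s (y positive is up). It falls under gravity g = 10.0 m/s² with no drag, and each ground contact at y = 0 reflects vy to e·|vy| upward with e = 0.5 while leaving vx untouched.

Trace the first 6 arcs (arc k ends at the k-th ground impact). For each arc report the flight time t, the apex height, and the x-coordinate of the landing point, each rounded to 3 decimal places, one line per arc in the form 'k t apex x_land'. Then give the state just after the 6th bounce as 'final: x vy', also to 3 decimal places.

Arc 1: start y=9.690, vy=21.220 → t=4.660, apex=32.204, x_land=63.747, impact vy=-25.379
  bounce: vy ← 0.5·25.379 = 12.689
Arc 2: start y=0.000, vy=12.689 → t=2.538, apex=8.051, x_land=98.466, impact vy=-12.689
  bounce: vy ← 0.5·12.689 = 6.345
Arc 3: start y=0.000, vy=6.345 → t=1.269, apex=2.013, x_land=115.825, impact vy=-6.345
  bounce: vy ← 0.5·6.345 = 3.172
Arc 4: start y=0.000, vy=3.172 → t=0.634, apex=0.503, x_land=124.504, impact vy=-3.172
  bounce: vy ← 0.5·3.172 = 1.586
Arc 5: start y=0.000, vy=1.586 → t=0.317, apex=0.126, x_land=128.844, impact vy=-1.586
  bounce: vy ← 0.5·1.586 = 0.793
Arc 6: start y=0.000, vy=0.793 → t=0.159, apex=0.031, x_land=131.014, impact vy=-0.793
  bounce: vy ← 0.5·0.793 = 0.397

1 4.660 32.204 63.747
2 2.538 8.051 98.466
3 1.269 2.013 115.825
4 0.634 0.503 124.504
5 0.317 0.126 128.844
6 0.159 0.031 131.014
final: 131.014 0.397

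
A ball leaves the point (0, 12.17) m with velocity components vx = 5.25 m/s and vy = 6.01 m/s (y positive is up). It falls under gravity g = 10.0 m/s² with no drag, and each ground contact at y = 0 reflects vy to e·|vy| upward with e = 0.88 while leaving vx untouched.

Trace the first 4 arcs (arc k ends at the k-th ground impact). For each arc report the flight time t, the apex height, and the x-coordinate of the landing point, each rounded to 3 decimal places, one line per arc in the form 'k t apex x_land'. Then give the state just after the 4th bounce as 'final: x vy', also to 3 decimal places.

1 2.273 13.976 11.933
2 2.943 10.823 27.381
3 2.589 8.381 40.975
4 2.279 6.491 52.938
final: 52.938 10.026

Arc 1: start y=12.170, vy=6.010 → t=2.273, apex=13.976, x_land=11.933, impact vy=-16.719
  bounce: vy ← 0.88·16.719 = 14.713
Arc 2: start y=0.000, vy=14.713 → t=2.943, apex=10.823, x_land=27.381, impact vy=-14.713
  bounce: vy ← 0.88·14.713 = 12.947
Arc 3: start y=0.000, vy=12.947 → t=2.589, apex=8.381, x_land=40.975, impact vy=-12.947
  bounce: vy ← 0.88·12.947 = 11.393
Arc 4: start y=0.000, vy=11.393 → t=2.279, apex=6.491, x_land=52.938, impact vy=-11.393
  bounce: vy ← 0.88·11.393 = 10.026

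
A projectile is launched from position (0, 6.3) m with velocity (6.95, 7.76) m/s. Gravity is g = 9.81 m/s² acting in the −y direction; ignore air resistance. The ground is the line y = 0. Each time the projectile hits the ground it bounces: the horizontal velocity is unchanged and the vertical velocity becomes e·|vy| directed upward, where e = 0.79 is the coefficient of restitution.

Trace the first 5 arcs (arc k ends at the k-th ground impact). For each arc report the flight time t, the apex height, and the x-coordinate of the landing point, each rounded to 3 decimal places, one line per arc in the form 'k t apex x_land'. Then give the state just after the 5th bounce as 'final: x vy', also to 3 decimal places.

Arc 1: start y=6.300, vy=7.760 → t=2.173, apex=9.369, x_land=15.103, impact vy=-13.558
  bounce: vy ← 0.79·13.558 = 10.711
Arc 2: start y=0.000, vy=10.711 → t=2.184, apex=5.847, x_land=30.280, impact vy=-10.711
  bounce: vy ← 0.79·10.711 = 8.462
Arc 3: start y=0.000, vy=8.462 → t=1.725, apex=3.649, x_land=42.269, impact vy=-8.462
  bounce: vy ← 0.79·8.462 = 6.685
Arc 4: start y=0.000, vy=6.685 → t=1.363, apex=2.278, x_land=51.741, impact vy=-6.685
  bounce: vy ← 0.79·6.685 = 5.281
Arc 5: start y=0.000, vy=5.281 → t=1.077, apex=1.421, x_land=59.223, impact vy=-5.281
  bounce: vy ← 0.79·5.281 = 4.172

1 2.173 9.369 15.103
2 2.184 5.847 30.280
3 1.725 3.649 42.269
4 1.363 2.278 51.741
5 1.077 1.421 59.223
final: 59.223 4.172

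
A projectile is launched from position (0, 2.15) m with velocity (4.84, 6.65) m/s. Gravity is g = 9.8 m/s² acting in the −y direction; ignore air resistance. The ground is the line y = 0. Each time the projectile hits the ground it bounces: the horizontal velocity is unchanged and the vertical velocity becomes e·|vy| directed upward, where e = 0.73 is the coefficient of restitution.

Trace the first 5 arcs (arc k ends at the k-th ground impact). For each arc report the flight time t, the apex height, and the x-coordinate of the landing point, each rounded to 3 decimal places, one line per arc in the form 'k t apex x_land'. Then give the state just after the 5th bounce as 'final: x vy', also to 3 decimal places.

1 1.627 4.406 7.874
2 1.384 2.348 14.575
3 1.011 1.251 19.467
4 0.738 0.667 23.037
5 0.539 0.355 25.644
final: 25.644 1.927

Arc 1: start y=2.150, vy=6.650 → t=1.627, apex=4.406, x_land=7.874, impact vy=-9.293
  bounce: vy ← 0.73·9.293 = 6.784
Arc 2: start y=0.000, vy=6.784 → t=1.384, apex=2.348, x_land=14.575, impact vy=-6.784
  bounce: vy ← 0.73·6.784 = 4.952
Arc 3: start y=0.000, vy=4.952 → t=1.011, apex=1.251, x_land=19.467, impact vy=-4.952
  bounce: vy ← 0.73·4.952 = 3.615
Arc 4: start y=0.000, vy=3.615 → t=0.738, apex=0.667, x_land=23.037, impact vy=-3.615
  bounce: vy ← 0.73·3.615 = 2.639
Arc 5: start y=0.000, vy=2.639 → t=0.539, apex=0.355, x_land=25.644, impact vy=-2.639
  bounce: vy ← 0.73·2.639 = 1.927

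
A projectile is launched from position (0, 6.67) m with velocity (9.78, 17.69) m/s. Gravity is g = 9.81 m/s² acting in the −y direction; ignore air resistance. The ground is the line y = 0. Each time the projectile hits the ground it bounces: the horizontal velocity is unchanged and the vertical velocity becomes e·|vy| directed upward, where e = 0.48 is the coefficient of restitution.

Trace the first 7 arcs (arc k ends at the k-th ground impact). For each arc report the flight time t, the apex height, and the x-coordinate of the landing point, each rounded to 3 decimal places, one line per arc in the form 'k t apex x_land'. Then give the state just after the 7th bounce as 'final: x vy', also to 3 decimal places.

Arc 1: start y=6.670, vy=17.690 → t=3.951, apex=22.620, x_land=38.638, impact vy=-21.067
  bounce: vy ← 0.48·21.067 = 10.112
Arc 2: start y=0.000, vy=10.112 → t=2.062, apex=5.212, x_land=58.800, impact vy=-10.112
  bounce: vy ← 0.48·10.112 = 4.854
Arc 3: start y=0.000, vy=4.854 → t=0.990, apex=1.201, x_land=68.478, impact vy=-4.854
  bounce: vy ← 0.48·4.854 = 2.330
Arc 4: start y=0.000, vy=2.330 → t=0.475, apex=0.277, x_land=73.123, impact vy=-2.330
  bounce: vy ← 0.48·2.330 = 1.118
Arc 5: start y=0.000, vy=1.118 → t=0.228, apex=0.064, x_land=75.353, impact vy=-1.118
  bounce: vy ← 0.48·1.118 = 0.537
Arc 6: start y=0.000, vy=0.537 → t=0.109, apex=0.015, x_land=76.423, impact vy=-0.537
  bounce: vy ← 0.48·0.537 = 0.258
Arc 7: start y=0.000, vy=0.258 → t=0.053, apex=0.003, x_land=76.937, impact vy=-0.258
  bounce: vy ← 0.48·0.258 = 0.124

1 3.951 22.620 38.638
2 2.062 5.212 58.800
3 0.990 1.201 68.478
4 0.475 0.277 73.123
5 0.228 0.064 75.353
6 0.109 0.015 76.423
7 0.053 0.003 76.937
final: 76.937 0.124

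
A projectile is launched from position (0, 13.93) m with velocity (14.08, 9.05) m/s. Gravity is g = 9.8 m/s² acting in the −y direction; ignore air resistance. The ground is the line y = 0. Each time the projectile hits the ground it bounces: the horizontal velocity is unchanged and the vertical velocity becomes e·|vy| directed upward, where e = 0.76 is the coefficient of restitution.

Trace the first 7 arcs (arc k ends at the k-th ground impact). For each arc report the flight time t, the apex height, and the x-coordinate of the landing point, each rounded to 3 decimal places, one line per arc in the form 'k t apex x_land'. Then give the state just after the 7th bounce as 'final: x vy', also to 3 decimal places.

1 2.846 18.109 40.070
2 2.922 10.460 81.213
3 2.221 6.041 112.481
4 1.688 3.490 136.245
5 1.283 2.016 154.306
6 0.975 1.164 168.032
7 0.741 0.672 178.463
final: 178.463 2.759

Arc 1: start y=13.930, vy=9.050 → t=2.846, apex=18.109, x_land=40.070, impact vy=-18.840
  bounce: vy ← 0.76·18.840 = 14.318
Arc 2: start y=0.000, vy=14.318 → t=2.922, apex=10.460, x_land=81.213, impact vy=-14.318
  bounce: vy ← 0.76·14.318 = 10.882
Arc 3: start y=0.000, vy=10.882 → t=2.221, apex=6.041, x_land=112.481, impact vy=-10.882
  bounce: vy ← 0.76·10.882 = 8.270
Arc 4: start y=0.000, vy=8.270 → t=1.688, apex=3.490, x_land=136.245, impact vy=-8.270
  bounce: vy ← 0.76·8.270 = 6.285
Arc 5: start y=0.000, vy=6.285 → t=1.283, apex=2.016, x_land=154.306, impact vy=-6.285
  bounce: vy ← 0.76·6.285 = 4.777
Arc 6: start y=0.000, vy=4.777 → t=0.975, apex=1.164, x_land=168.032, impact vy=-4.777
  bounce: vy ← 0.76·4.777 = 3.630
Arc 7: start y=0.000, vy=3.630 → t=0.741, apex=0.672, x_land=178.463, impact vy=-3.630
  bounce: vy ← 0.76·3.630 = 2.759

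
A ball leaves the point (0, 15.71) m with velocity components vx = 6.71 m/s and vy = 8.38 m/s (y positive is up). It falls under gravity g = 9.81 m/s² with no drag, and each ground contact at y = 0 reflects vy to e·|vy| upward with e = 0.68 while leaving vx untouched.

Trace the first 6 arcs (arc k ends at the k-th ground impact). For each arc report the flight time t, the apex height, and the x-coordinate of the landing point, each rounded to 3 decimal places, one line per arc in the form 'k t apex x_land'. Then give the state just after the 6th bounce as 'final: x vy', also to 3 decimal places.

1 2.837 19.289 19.038
2 2.697 8.919 37.135
3 1.834 4.124 49.441
4 1.247 1.907 57.809
5 0.848 0.882 63.499
6 0.577 0.408 67.368
final: 67.368 1.923

Arc 1: start y=15.710, vy=8.380 → t=2.837, apex=19.289, x_land=19.038, impact vy=-19.454
  bounce: vy ← 0.68·19.454 = 13.229
Arc 2: start y=0.000, vy=13.229 → t=2.697, apex=8.919, x_land=37.135, impact vy=-13.229
  bounce: vy ← 0.68·13.229 = 8.995
Arc 3: start y=0.000, vy=8.995 → t=1.834, apex=4.124, x_land=49.441, impact vy=-8.995
  bounce: vy ← 0.68·8.995 = 6.117
Arc 4: start y=0.000, vy=6.117 → t=1.247, apex=1.907, x_land=57.809, impact vy=-6.117
  bounce: vy ← 0.68·6.117 = 4.160
Arc 5: start y=0.000, vy=4.160 → t=0.848, apex=0.882, x_land=63.499, impact vy=-4.160
  bounce: vy ← 0.68·4.160 = 2.828
Arc 6: start y=0.000, vy=2.828 → t=0.577, apex=0.408, x_land=67.368, impact vy=-2.828
  bounce: vy ← 0.68·2.828 = 1.923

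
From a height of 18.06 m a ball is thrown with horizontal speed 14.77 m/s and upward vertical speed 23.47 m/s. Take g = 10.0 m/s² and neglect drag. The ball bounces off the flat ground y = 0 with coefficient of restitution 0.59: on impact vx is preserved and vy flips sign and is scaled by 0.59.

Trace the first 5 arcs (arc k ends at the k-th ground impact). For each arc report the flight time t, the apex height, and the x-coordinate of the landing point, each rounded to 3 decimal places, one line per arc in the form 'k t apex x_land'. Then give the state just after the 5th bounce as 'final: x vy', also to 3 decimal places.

Arc 1: start y=18.060, vy=23.470 → t=5.367, apex=45.602, x_land=79.271, impact vy=-30.200
  bounce: vy ← 0.59·30.200 = 17.818
Arc 2: start y=0.000, vy=17.818 → t=3.564, apex=15.874, x_land=131.905, impact vy=-17.818
  bounce: vy ← 0.59·17.818 = 10.513
Arc 3: start y=0.000, vy=10.513 → t=2.103, apex=5.526, x_land=162.959, impact vy=-10.513
  bounce: vy ← 0.59·10.513 = 6.202
Arc 4: start y=0.000, vy=6.202 → t=1.240, apex=1.924, x_land=181.281, impact vy=-6.202
  bounce: vy ← 0.59·6.202 = 3.659
Arc 5: start y=0.000, vy=3.659 → t=0.732, apex=0.670, x_land=192.091, impact vy=-3.659
  bounce: vy ← 0.59·3.659 = 2.159

1 5.367 45.602 79.271
2 3.564 15.874 131.905
3 2.103 5.526 162.959
4 1.240 1.924 181.281
5 0.732 0.670 192.091
final: 192.091 2.159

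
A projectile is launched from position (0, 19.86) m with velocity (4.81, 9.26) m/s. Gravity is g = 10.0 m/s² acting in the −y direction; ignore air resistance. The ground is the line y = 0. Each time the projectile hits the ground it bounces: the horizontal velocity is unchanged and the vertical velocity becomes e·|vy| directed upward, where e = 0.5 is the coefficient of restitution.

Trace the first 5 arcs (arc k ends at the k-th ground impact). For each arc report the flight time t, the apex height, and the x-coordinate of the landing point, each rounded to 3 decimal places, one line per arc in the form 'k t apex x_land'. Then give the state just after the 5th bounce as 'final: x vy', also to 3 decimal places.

1 3.124 24.147 15.025
2 2.198 6.037 25.595
3 1.099 1.509 30.880
4 0.549 0.377 33.523
5 0.275 0.094 34.844
final: 34.844 0.687

Arc 1: start y=19.860, vy=9.260 → t=3.124, apex=24.147, x_land=15.025, impact vy=-21.976
  bounce: vy ← 0.5·21.976 = 10.988
Arc 2: start y=0.000, vy=10.988 → t=2.198, apex=6.037, x_land=25.595, impact vy=-10.988
  bounce: vy ← 0.5·10.988 = 5.494
Arc 3: start y=0.000, vy=5.494 → t=1.099, apex=1.509, x_land=30.880, impact vy=-5.494
  bounce: vy ← 0.5·5.494 = 2.747
Arc 4: start y=0.000, vy=2.747 → t=0.549, apex=0.377, x_land=33.523, impact vy=-2.747
  bounce: vy ← 0.5·2.747 = 1.374
Arc 5: start y=0.000, vy=1.374 → t=0.275, apex=0.094, x_land=34.844, impact vy=-1.374
  bounce: vy ← 0.5·1.374 = 0.687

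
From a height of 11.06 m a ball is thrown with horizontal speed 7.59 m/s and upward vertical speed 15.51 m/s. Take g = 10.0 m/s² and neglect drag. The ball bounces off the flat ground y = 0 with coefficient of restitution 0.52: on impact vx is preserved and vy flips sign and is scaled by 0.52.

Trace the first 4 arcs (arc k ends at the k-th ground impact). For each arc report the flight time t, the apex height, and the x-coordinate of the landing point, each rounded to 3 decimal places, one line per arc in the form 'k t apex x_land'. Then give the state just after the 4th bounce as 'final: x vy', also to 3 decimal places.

Arc 1: start y=11.060, vy=15.510 → t=3.700, apex=23.088, x_land=28.082, impact vy=-21.489
  bounce: vy ← 0.52·21.489 = 11.174
Arc 2: start y=0.000, vy=11.174 → t=2.235, apex=6.243, x_land=45.044, impact vy=-11.174
  bounce: vy ← 0.52·11.174 = 5.811
Arc 3: start y=0.000, vy=5.811 → t=1.162, apex=1.688, x_land=53.865, impact vy=-5.811
  bounce: vy ← 0.52·5.811 = 3.021
Arc 4: start y=0.000, vy=3.021 → t=0.604, apex=0.456, x_land=58.451, impact vy=-3.021
  bounce: vy ← 0.52·3.021 = 1.571

1 3.700 23.088 28.082
2 2.235 6.243 45.044
3 1.162 1.688 53.865
4 0.604 0.456 58.451
final: 58.451 1.571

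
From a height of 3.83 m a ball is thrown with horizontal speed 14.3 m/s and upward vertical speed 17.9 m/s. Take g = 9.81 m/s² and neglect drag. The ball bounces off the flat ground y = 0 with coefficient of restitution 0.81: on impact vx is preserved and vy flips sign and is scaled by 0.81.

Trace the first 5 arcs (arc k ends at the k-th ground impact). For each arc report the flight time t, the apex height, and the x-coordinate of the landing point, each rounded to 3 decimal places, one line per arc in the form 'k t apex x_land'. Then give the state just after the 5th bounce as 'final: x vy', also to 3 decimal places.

1 3.852 20.161 55.084
2 3.284 13.227 102.050
3 2.660 8.679 140.093
4 2.155 5.694 170.908
5 1.745 3.736 195.867
final: 195.867 6.935

Arc 1: start y=3.830, vy=17.900 → t=3.852, apex=20.161, x_land=55.084, impact vy=-19.889
  bounce: vy ← 0.81·19.889 = 16.110
Arc 2: start y=0.000, vy=16.110 → t=3.284, apex=13.227, x_land=102.050, impact vy=-16.110
  bounce: vy ← 0.81·16.110 = 13.049
Arc 3: start y=0.000, vy=13.049 → t=2.660, apex=8.679, x_land=140.093, impact vy=-13.049
  bounce: vy ← 0.81·13.049 = 10.570
Arc 4: start y=0.000, vy=10.570 → t=2.155, apex=5.694, x_land=170.908, impact vy=-10.570
  bounce: vy ← 0.81·10.570 = 8.561
Arc 5: start y=0.000, vy=8.561 → t=1.745, apex=3.736, x_land=195.867, impact vy=-8.561
  bounce: vy ← 0.81·8.561 = 6.935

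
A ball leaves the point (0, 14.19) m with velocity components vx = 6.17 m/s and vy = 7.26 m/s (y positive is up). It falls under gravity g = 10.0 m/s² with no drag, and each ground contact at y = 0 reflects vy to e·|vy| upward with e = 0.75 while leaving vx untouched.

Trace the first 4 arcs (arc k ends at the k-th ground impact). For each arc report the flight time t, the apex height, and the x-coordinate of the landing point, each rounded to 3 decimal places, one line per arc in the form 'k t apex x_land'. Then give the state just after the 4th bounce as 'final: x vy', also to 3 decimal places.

Arc 1: start y=14.190, vy=7.260 → t=2.560, apex=16.825, x_land=15.798, impact vy=-18.344
  bounce: vy ← 0.75·18.344 = 13.758
Arc 2: start y=0.000, vy=13.758 → t=2.752, apex=9.464, x_land=32.775, impact vy=-13.758
  bounce: vy ← 0.75·13.758 = 10.319
Arc 3: start y=0.000, vy=10.319 → t=2.064, apex=5.324, x_land=45.508, impact vy=-10.319
  bounce: vy ← 0.75·10.319 = 7.739
Arc 4: start y=0.000, vy=7.739 → t=1.548, apex=2.995, x_land=55.058, impact vy=-7.739
  bounce: vy ← 0.75·7.739 = 5.804

1 2.560 16.825 15.798
2 2.752 9.464 32.775
3 2.064 5.324 45.508
4 1.548 2.995 55.058
final: 55.058 5.804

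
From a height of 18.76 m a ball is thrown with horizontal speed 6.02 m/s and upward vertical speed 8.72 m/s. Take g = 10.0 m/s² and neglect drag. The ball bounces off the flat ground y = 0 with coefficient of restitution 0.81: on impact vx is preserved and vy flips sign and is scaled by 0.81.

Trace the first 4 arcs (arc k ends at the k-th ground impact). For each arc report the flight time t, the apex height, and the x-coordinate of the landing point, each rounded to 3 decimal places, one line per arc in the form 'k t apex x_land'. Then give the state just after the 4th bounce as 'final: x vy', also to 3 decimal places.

Arc 1: start y=18.760, vy=8.720 → t=2.996, apex=22.562, x_land=18.037, impact vy=-21.242
  bounce: vy ← 0.81·21.242 = 17.206
Arc 2: start y=0.000, vy=17.206 → t=3.441, apex=14.803, x_land=38.754, impact vy=-17.206
  bounce: vy ← 0.81·17.206 = 13.937
Arc 3: start y=0.000, vy=13.937 → t=2.787, apex=9.712, x_land=55.534, impact vy=-13.937
  bounce: vy ← 0.81·13.937 = 11.289
Arc 4: start y=0.000, vy=11.289 → t=2.258, apex=6.372, x_land=69.126, impact vy=-11.289
  bounce: vy ← 0.81·11.289 = 9.144

1 2.996 22.562 18.037
2 3.441 14.803 38.754
3 2.787 9.712 55.534
4 2.258 6.372 69.126
final: 69.126 9.144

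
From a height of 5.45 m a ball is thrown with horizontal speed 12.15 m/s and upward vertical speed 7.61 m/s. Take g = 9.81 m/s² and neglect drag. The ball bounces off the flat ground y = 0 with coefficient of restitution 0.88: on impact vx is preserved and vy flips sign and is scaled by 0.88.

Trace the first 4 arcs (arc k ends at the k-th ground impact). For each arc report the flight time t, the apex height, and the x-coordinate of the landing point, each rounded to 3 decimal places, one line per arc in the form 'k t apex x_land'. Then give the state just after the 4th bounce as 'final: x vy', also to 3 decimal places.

Arc 1: start y=5.450, vy=7.610 → t=2.085, apex=8.402, x_land=25.327, impact vy=-12.839
  bounce: vy ← 0.88·12.839 = 11.298
Arc 2: start y=0.000, vy=11.298 → t=2.303, apex=6.506, x_land=53.314, impact vy=-11.298
  bounce: vy ← 0.88·11.298 = 9.943
Arc 3: start y=0.000, vy=9.943 → t=2.027, apex=5.038, x_land=77.942, impact vy=-9.943
  bounce: vy ← 0.88·9.943 = 8.749
Arc 4: start y=0.000, vy=8.749 → t=1.784, apex=3.902, x_land=99.615, impact vy=-8.749
  bounce: vy ← 0.88·8.749 = 7.700

1 2.085 8.402 25.327
2 2.303 6.506 53.314
3 2.027 5.038 77.942
4 1.784 3.902 99.615
final: 99.615 7.700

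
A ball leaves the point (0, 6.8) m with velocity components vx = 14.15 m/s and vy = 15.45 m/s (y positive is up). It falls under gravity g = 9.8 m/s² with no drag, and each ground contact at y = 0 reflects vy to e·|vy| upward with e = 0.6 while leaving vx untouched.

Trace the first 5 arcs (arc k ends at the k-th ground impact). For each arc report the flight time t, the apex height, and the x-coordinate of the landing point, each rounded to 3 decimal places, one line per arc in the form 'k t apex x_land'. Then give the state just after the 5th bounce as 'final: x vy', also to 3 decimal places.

Arc 1: start y=6.800, vy=15.450 → t=3.545, apex=18.979, x_land=50.156, impact vy=-19.287
  bounce: vy ← 0.6·19.287 = 11.572
Arc 2: start y=0.000, vy=11.572 → t=2.362, apex=6.832, x_land=83.573, impact vy=-11.572
  bounce: vy ← 0.6·11.572 = 6.943
Arc 3: start y=0.000, vy=6.943 → t=1.417, apex=2.460, x_land=103.624, impact vy=-6.943
  bounce: vy ← 0.6·6.943 = 4.166
Arc 4: start y=0.000, vy=4.166 → t=0.850, apex=0.885, x_land=115.654, impact vy=-4.166
  bounce: vy ← 0.6·4.166 = 2.500
Arc 5: start y=0.000, vy=2.500 → t=0.510, apex=0.319, x_land=122.872, impact vy=-2.500
  bounce: vy ← 0.6·2.500 = 1.500

1 3.545 18.979 50.156
2 2.362 6.832 83.573
3 1.417 2.460 103.624
4 0.850 0.885 115.654
5 0.510 0.319 122.872
final: 122.872 1.500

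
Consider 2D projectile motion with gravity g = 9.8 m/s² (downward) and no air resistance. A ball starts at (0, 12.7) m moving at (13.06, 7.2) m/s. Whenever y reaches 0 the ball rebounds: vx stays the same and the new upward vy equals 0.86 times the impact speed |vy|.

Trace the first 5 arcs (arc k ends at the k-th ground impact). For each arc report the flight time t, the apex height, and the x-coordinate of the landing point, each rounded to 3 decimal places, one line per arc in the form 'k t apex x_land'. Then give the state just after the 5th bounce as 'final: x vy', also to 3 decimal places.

Arc 1: start y=12.700, vy=7.200 → t=2.504, apex=15.345, x_land=32.707, impact vy=-17.342
  bounce: vy ← 0.86·17.342 = 14.914
Arc 2: start y=0.000, vy=14.914 → t=3.044, apex=11.349, x_land=72.458, impact vy=-14.914
  bounce: vy ← 0.86·14.914 = 12.826
Arc 3: start y=0.000, vy=12.826 → t=2.618, apex=8.394, x_land=106.645, impact vy=-12.826
  bounce: vy ← 0.86·12.826 = 11.031
Arc 4: start y=0.000, vy=11.031 → t=2.251, apex=6.208, x_land=136.045, impact vy=-11.031
  bounce: vy ← 0.86·11.031 = 9.486
Arc 5: start y=0.000, vy=9.486 → t=1.936, apex=4.591, x_land=161.329, impact vy=-9.486
  bounce: vy ← 0.86·9.486 = 8.158

1 2.504 15.345 32.707
2 3.044 11.349 72.458
3 2.618 8.394 106.645
4 2.251 6.208 136.045
5 1.936 4.591 161.329
final: 161.329 8.158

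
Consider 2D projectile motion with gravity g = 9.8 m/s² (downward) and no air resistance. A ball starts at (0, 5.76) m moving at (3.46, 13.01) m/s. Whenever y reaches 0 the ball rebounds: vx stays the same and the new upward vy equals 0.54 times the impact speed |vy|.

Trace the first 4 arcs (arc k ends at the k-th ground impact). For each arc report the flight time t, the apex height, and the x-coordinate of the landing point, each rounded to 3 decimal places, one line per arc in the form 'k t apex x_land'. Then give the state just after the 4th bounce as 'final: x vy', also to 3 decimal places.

Arc 1: start y=5.760, vy=13.010 → t=3.042, apex=14.396, x_land=10.524, impact vy=-16.798
  bounce: vy ← 0.54·16.798 = 9.071
Arc 2: start y=0.000, vy=9.071 → t=1.851, apex=4.198, x_land=16.929, impact vy=-9.071
  bounce: vy ← 0.54·9.071 = 4.898
Arc 3: start y=0.000, vy=4.898 → t=1.000, apex=1.224, x_land=20.388, impact vy=-4.898
  bounce: vy ← 0.54·4.898 = 2.645
Arc 4: start y=0.000, vy=2.645 → t=0.540, apex=0.357, x_land=22.255, impact vy=-2.645
  bounce: vy ← 0.54·2.645 = 1.428

1 3.042 14.396 10.524
2 1.851 4.198 16.929
3 1.000 1.224 20.388
4 0.540 0.357 22.255
final: 22.255 1.428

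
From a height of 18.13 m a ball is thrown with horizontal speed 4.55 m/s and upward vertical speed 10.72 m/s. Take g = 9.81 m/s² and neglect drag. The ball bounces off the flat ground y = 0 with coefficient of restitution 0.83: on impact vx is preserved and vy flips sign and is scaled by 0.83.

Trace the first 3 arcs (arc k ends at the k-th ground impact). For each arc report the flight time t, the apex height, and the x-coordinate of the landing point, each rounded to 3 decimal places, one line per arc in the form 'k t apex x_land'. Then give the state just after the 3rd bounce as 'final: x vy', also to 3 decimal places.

Arc 1: start y=18.130, vy=10.720 → t=3.304, apex=23.987, x_land=15.034, impact vy=-21.694
  bounce: vy ← 0.83·21.694 = 18.006
Arc 2: start y=0.000, vy=18.006 → t=3.671, apex=16.525, x_land=31.737, impact vy=-18.006
  bounce: vy ← 0.83·18.006 = 14.945
Arc 3: start y=0.000, vy=14.945 → t=3.047, apex=11.384, x_land=45.600, impact vy=-14.945
  bounce: vy ← 0.83·14.945 = 12.404

1 3.304 23.987 15.034
2 3.671 16.525 31.737
3 3.047 11.384 45.600
final: 45.600 12.404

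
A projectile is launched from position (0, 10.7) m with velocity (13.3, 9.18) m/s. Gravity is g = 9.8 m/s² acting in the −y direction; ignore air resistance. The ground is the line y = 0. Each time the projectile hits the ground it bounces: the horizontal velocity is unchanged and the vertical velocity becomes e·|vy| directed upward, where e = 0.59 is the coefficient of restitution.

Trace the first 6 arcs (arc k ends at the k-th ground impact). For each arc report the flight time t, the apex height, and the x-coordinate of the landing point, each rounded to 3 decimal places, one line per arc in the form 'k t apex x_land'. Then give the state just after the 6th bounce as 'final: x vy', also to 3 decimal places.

1 2.686 15.000 35.728
2 2.065 5.221 63.187
3 1.218 1.818 79.387
4 0.719 0.633 88.946
5 0.424 0.220 94.585
6 0.250 0.077 97.912
final: 97.912 0.723

Arc 1: start y=10.700, vy=9.180 → t=2.686, apex=15.000, x_land=35.728, impact vy=-17.146
  bounce: vy ← 0.59·17.146 = 10.116
Arc 2: start y=0.000, vy=10.116 → t=2.065, apex=5.221, x_land=63.187, impact vy=-10.116
  bounce: vy ← 0.59·10.116 = 5.969
Arc 3: start y=0.000, vy=5.969 → t=1.218, apex=1.818, x_land=79.387, impact vy=-5.969
  bounce: vy ← 0.59·5.969 = 3.521
Arc 4: start y=0.000, vy=3.521 → t=0.719, apex=0.633, x_land=88.946, impact vy=-3.521
  bounce: vy ← 0.59·3.521 = 2.078
Arc 5: start y=0.000, vy=2.078 → t=0.424, apex=0.220, x_land=94.585, impact vy=-2.078
  bounce: vy ← 0.59·2.078 = 1.226
Arc 6: start y=0.000, vy=1.226 → t=0.250, apex=0.077, x_land=97.912, impact vy=-1.226
  bounce: vy ← 0.59·1.226 = 0.723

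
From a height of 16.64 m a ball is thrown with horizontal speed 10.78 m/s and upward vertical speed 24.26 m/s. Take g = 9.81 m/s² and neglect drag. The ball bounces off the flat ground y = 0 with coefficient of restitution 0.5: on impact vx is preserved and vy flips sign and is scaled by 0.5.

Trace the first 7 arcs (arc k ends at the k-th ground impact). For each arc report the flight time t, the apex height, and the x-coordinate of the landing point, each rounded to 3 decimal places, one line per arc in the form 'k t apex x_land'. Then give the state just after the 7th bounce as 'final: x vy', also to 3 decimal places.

Arc 1: start y=16.640, vy=24.260 → t=5.557, apex=46.637, x_land=59.899, impact vy=-30.249
  bounce: vy ← 0.5·30.249 = 15.125
Arc 2: start y=0.000, vy=15.125 → t=3.084, apex=11.659, x_land=93.140, impact vy=-15.125
  bounce: vy ← 0.5·15.125 = 7.562
Arc 3: start y=0.000, vy=7.562 → t=1.542, apex=2.915, x_land=109.760, impact vy=-7.562
  bounce: vy ← 0.5·7.562 = 3.781
Arc 4: start y=0.000, vy=3.781 → t=0.771, apex=0.729, x_land=118.070, impact vy=-3.781
  bounce: vy ← 0.5·3.781 = 1.891
Arc 5: start y=0.000, vy=1.891 → t=0.385, apex=0.182, x_land=122.225, impact vy=-1.891
  bounce: vy ← 0.5·1.891 = 0.945
Arc 6: start y=0.000, vy=0.945 → t=0.193, apex=0.046, x_land=124.302, impact vy=-0.945
  bounce: vy ← 0.5·0.945 = 0.473
Arc 7: start y=0.000, vy=0.473 → t=0.096, apex=0.011, x_land=125.341, impact vy=-0.473
  bounce: vy ← 0.5·0.473 = 0.236

1 5.557 46.637 59.899
2 3.084 11.659 93.140
3 1.542 2.915 109.760
4 0.771 0.729 118.070
5 0.385 0.182 122.225
6 0.193 0.046 124.302
7 0.096 0.011 125.341
final: 125.341 0.236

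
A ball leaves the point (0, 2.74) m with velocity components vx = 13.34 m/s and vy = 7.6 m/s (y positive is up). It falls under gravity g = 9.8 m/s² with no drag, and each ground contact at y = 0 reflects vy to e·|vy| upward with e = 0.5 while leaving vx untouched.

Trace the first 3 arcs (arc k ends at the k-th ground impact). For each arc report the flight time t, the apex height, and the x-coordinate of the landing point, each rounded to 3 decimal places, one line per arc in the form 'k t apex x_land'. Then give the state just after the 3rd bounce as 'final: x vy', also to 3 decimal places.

Arc 1: start y=2.740, vy=7.600 → t=1.853, apex=5.687, x_land=24.717, impact vy=-10.558
  bounce: vy ← 0.5·10.558 = 5.279
Arc 2: start y=0.000, vy=5.279 → t=1.077, apex=1.422, x_land=39.088, impact vy=-5.279
  bounce: vy ← 0.5·5.279 = 2.639
Arc 3: start y=0.000, vy=2.639 → t=0.539, apex=0.355, x_land=46.274, impact vy=-2.639
  bounce: vy ← 0.5·2.639 = 1.320

1 1.853 5.687 24.717
2 1.077 1.422 39.088
3 0.539 0.355 46.274
final: 46.274 1.320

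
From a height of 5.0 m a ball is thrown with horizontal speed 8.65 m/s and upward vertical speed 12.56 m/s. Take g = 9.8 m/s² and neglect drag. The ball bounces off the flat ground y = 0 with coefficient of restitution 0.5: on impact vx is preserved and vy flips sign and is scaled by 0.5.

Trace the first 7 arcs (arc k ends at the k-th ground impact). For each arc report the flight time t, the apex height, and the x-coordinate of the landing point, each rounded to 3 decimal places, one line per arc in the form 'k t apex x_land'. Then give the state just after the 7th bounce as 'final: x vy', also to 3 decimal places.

Arc 1: start y=5.000, vy=12.560 → t=2.913, apex=13.049, x_land=25.202, impact vy=-15.992
  bounce: vy ← 0.5·15.992 = 7.996
Arc 2: start y=0.000, vy=7.996 → t=1.632, apex=3.262, x_land=39.317, impact vy=-7.996
  bounce: vy ← 0.5·7.996 = 3.998
Arc 3: start y=0.000, vy=3.998 → t=0.816, apex=0.816, x_land=46.375, impact vy=-3.998
  bounce: vy ← 0.5·3.998 = 1.999
Arc 4: start y=0.000, vy=1.999 → t=0.408, apex=0.204, x_land=49.904, impact vy=-1.999
  bounce: vy ← 0.5·1.999 = 1.000
Arc 5: start y=0.000, vy=1.000 → t=0.204, apex=0.051, x_land=51.669, impact vy=-1.000
  bounce: vy ← 0.5·1.000 = 0.500
Arc 6: start y=0.000, vy=0.500 → t=0.102, apex=0.013, x_land=52.551, impact vy=-0.500
  bounce: vy ← 0.5·0.500 = 0.250
Arc 7: start y=0.000, vy=0.250 → t=0.051, apex=0.003, x_land=52.992, impact vy=-0.250
  bounce: vy ← 0.5·0.250 = 0.125

1 2.913 13.049 25.202
2 1.632 3.262 39.317
3 0.816 0.816 46.375
4 0.408 0.204 49.904
5 0.204 0.051 51.669
6 0.102 0.013 52.551
7 0.051 0.003 52.992
final: 52.992 0.125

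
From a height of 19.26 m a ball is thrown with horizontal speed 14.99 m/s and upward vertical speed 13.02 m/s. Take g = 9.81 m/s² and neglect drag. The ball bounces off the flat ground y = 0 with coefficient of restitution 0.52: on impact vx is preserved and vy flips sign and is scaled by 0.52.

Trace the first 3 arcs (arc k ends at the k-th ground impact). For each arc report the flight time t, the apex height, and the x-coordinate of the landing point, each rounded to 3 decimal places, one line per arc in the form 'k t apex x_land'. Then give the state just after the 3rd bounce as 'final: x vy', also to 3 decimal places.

1 3.712 27.900 55.646
2 2.480 7.544 92.827
3 1.290 2.040 112.161
final: 112.161 3.290

Arc 1: start y=19.260, vy=13.020 → t=3.712, apex=27.900, x_land=55.646, impact vy=-23.397
  bounce: vy ← 0.52·23.397 = 12.166
Arc 2: start y=0.000, vy=12.166 → t=2.480, apex=7.544, x_land=92.827, impact vy=-12.166
  bounce: vy ← 0.52·12.166 = 6.326
Arc 3: start y=0.000, vy=6.326 → t=1.290, apex=2.040, x_land=112.161, impact vy=-6.326
  bounce: vy ← 0.52·6.326 = 3.290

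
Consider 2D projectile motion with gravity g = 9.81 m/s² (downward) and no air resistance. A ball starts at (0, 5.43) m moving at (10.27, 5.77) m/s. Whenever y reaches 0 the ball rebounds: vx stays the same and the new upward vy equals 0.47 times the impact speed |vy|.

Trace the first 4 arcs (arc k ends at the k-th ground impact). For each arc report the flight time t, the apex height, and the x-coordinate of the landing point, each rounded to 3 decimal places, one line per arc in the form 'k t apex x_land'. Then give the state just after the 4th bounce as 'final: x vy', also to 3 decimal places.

Arc 1: start y=5.430, vy=5.770 → t=1.794, apex=7.127, x_land=18.420, impact vy=-11.825
  bounce: vy ← 0.47·11.825 = 5.558
Arc 2: start y=0.000, vy=5.558 → t=1.133, apex=1.574, x_land=30.057, impact vy=-5.558
  bounce: vy ← 0.47·5.558 = 2.612
Arc 3: start y=0.000, vy=2.612 → t=0.533, apex=0.348, x_land=35.526, impact vy=-2.612
  bounce: vy ← 0.47·2.612 = 1.228
Arc 4: start y=0.000, vy=1.228 → t=0.250, apex=0.077, x_land=38.096, impact vy=-1.228
  bounce: vy ← 0.47·1.228 = 0.577

1 1.794 7.127 18.420
2 1.133 1.574 30.057
3 0.533 0.348 35.526
4 0.250 0.077 38.096
final: 38.096 0.577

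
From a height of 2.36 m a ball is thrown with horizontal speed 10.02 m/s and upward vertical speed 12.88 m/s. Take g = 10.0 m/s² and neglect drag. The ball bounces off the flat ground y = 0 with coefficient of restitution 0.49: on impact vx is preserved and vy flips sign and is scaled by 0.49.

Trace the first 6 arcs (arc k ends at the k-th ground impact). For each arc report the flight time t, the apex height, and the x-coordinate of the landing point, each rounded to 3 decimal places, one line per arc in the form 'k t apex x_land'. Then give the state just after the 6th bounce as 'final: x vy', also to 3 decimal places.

1 2.748 10.655 27.533
2 1.431 2.558 41.867
3 0.701 0.614 48.891
4 0.343 0.147 52.333
5 0.168 0.035 54.019
6 0.082 0.009 54.845
final: 54.845 0.202

Arc 1: start y=2.360, vy=12.880 → t=2.748, apex=10.655, x_land=27.533, impact vy=-14.598
  bounce: vy ← 0.49·14.598 = 7.153
Arc 2: start y=0.000, vy=7.153 → t=1.431, apex=2.558, x_land=41.867, impact vy=-7.153
  bounce: vy ← 0.49·7.153 = 3.505
Arc 3: start y=0.000, vy=3.505 → t=0.701, apex=0.614, x_land=48.891, impact vy=-3.505
  bounce: vy ← 0.49·3.505 = 1.717
Arc 4: start y=0.000, vy=1.717 → t=0.343, apex=0.147, x_land=52.333, impact vy=-1.717
  bounce: vy ← 0.49·1.717 = 0.842
Arc 5: start y=0.000, vy=0.842 → t=0.168, apex=0.035, x_land=54.019, impact vy=-0.842
  bounce: vy ← 0.49·0.842 = 0.412
Arc 6: start y=0.000, vy=0.412 → t=0.082, apex=0.009, x_land=54.845, impact vy=-0.412
  bounce: vy ← 0.49·0.412 = 0.202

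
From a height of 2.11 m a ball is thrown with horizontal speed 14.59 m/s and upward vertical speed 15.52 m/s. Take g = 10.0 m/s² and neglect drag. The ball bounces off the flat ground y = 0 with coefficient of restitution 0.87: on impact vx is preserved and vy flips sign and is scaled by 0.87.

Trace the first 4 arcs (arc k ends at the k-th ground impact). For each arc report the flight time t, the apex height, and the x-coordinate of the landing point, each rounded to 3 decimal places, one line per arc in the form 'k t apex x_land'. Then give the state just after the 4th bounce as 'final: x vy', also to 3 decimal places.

1 3.234 14.154 47.191
2 2.927 10.713 89.903
3 2.547 8.109 127.063
4 2.216 6.137 159.392
final: 159.392 9.639

Arc 1: start y=2.110, vy=15.520 → t=3.234, apex=14.154, x_land=47.191, impact vy=-16.825
  bounce: vy ← 0.87·16.825 = 14.637
Arc 2: start y=0.000, vy=14.637 → t=2.927, apex=10.713, x_land=89.903, impact vy=-14.637
  bounce: vy ← 0.87·14.637 = 12.735
Arc 3: start y=0.000, vy=12.735 → t=2.547, apex=8.109, x_land=127.063, impact vy=-12.735
  bounce: vy ← 0.87·12.735 = 11.079
Arc 4: start y=0.000, vy=11.079 → t=2.216, apex=6.137, x_land=159.392, impact vy=-11.079
  bounce: vy ← 0.87·11.079 = 9.639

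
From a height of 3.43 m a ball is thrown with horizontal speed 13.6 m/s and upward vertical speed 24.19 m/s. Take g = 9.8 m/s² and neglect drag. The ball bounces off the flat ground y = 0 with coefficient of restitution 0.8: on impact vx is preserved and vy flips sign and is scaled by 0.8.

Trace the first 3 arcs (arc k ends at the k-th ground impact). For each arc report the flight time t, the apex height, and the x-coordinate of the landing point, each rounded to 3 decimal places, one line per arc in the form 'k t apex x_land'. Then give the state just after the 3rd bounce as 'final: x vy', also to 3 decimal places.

Arc 1: start y=3.430, vy=24.190 → t=5.075, apex=33.285, x_land=69.016, impact vy=-25.542
  bounce: vy ← 0.8·25.542 = 20.433
Arc 2: start y=0.000, vy=20.433 → t=4.170, apex=21.302, x_land=125.729, impact vy=-20.433
  bounce: vy ← 0.8·20.433 = 16.347
Arc 3: start y=0.000, vy=16.347 → t=3.336, apex=13.633, x_land=171.099, impact vy=-16.347
  bounce: vy ← 0.8·16.347 = 13.077

1 5.075 33.285 69.016
2 4.170 21.302 125.729
3 3.336 13.633 171.099
final: 171.099 13.077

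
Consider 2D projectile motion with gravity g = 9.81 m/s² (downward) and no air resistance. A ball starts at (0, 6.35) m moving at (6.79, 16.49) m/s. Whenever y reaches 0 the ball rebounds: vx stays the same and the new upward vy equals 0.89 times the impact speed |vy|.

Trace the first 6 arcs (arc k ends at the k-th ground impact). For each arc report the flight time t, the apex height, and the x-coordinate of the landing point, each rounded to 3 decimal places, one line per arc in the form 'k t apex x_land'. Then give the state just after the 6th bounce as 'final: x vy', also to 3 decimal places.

Arc 1: start y=6.350, vy=16.490 → t=3.711, apex=20.209, x_land=25.196, impact vy=-19.912
  bounce: vy ← 0.89·19.912 = 17.722
Arc 2: start y=0.000, vy=17.722 → t=3.613, apex=16.008, x_land=49.729, impact vy=-17.722
  bounce: vy ← 0.89·17.722 = 15.773
Arc 3: start y=0.000, vy=15.773 → t=3.216, apex=12.680, x_land=71.563, impact vy=-15.773
  bounce: vy ← 0.89·15.773 = 14.038
Arc 4: start y=0.000, vy=14.038 → t=2.862, apex=10.044, x_land=90.995, impact vy=-14.038
  bounce: vy ← 0.89·14.038 = 12.494
Arc 5: start y=0.000, vy=12.494 → t=2.547, apex=7.956, x_land=108.290, impact vy=-12.494
  bounce: vy ← 0.89·12.494 = 11.119
Arc 6: start y=0.000, vy=11.119 → t=2.267, apex=6.302, x_land=123.683, impact vy=-11.119
  bounce: vy ← 0.89·11.119 = 9.896

1 3.711 20.209 25.196
2 3.613 16.008 49.729
3 3.216 12.680 71.563
4 2.862 10.044 90.995
5 2.547 7.956 108.290
6 2.267 6.302 123.683
final: 123.683 9.896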